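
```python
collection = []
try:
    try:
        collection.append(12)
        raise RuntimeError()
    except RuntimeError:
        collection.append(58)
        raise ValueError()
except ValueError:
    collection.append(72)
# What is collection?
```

Step-by-step execution trace:
1. Inner try: `collection.append(12)` → collection = [12].
2. `raise RuntimeError()` raises RuntimeError.
3. Inner `except RuntimeError` matches → `collection.append(58)` → collection = [12, 58].
4. `raise ValueError()` raises ValueError; propagates to outer try.
5. Outer `except ValueError` matches → `collection.append(72)` → collection = [12, 58, 72].
Result: [12, 58, 72]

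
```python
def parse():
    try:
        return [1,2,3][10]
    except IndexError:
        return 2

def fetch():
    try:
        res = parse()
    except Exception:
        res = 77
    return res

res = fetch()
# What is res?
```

Step-by-step execution trace:
1. `fetch()` calls `parse()`.
2. In parse: `[1,2,3][10]` raises IndexError; `except IndexError` catches it → returns 2.
3. In fetch: `res = parse()` → res = 2. No exception reaches fetch.
4. `except Exception` is skipped; fetch returns 2.
5. res = 2.
Result: 2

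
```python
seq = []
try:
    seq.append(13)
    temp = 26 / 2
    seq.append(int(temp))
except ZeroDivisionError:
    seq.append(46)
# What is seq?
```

Step-by-step execution trace:
1. try: `seq.append(13)` → seq = [13].
2. `temp = 26 / 2` → temp = 13.0. No exception raised.
3. `seq.append(int(temp))` → seq = [13, 13].
4. `except ZeroDivisionError` is skipped (no exception was raised).
Result: [13, 13]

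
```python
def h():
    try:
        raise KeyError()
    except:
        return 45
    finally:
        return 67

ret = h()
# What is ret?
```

Step-by-step execution trace:
1. `h()` enters try: `raise KeyError()` raises KeyError.
2. bare `except` matches → `return 45` sets pending return value 45.
3. Before returning, `finally: return 67` runs and overrides the pending return.
4. h() returns 67 → ret = 67.
Result: 67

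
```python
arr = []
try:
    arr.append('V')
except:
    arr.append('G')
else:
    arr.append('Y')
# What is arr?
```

Step-by-step execution trace:
1. try: `arr.append('V')` → arr = ['V']. No exception raised.
2. `except` is skipped.
3. `else` runs (try completed without exception): `arr.append('Y')` → arr = ['V', 'Y'].
Result: ['V', 'Y']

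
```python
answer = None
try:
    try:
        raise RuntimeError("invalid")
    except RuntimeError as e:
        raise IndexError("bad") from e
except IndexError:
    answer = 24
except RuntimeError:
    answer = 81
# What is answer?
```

Step-by-step execution trace:
1. Inner try raises RuntimeError; inner `except RuntimeError as e` catches it.
2. `raise IndexError(...) from e` raises IndexError (RuntimeError is attached as __cause__, but only IndexError is active).
3. Outer `except IndexError` matches → answer = 24.
4. `except RuntimeError` is not reached.
Result: 24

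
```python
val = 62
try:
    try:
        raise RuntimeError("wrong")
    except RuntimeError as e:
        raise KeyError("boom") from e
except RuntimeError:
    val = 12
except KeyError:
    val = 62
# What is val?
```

Step-by-step execution trace:
1. Inner try raises RuntimeError; inner `except RuntimeError as e` catches it.
2. `raise KeyError(...) from e` raises KeyError (RuntimeError is attached as __cause__, but only KeyError is active).
3. Outer `except RuntimeError` does not match KeyError; skipped.
4. Outer `except KeyError` matches → val = 62.
Result: 62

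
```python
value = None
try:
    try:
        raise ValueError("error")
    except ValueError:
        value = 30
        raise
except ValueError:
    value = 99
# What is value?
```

Step-by-step execution trace:
1. Inner try: `raise ValueError("error")` raises ValueError.
2. Inner `except ValueError` matches → value = 30.
3. bare `raise` re-raises the same ValueError.
4. Outer `except ValueError` matches → value = 99.
Result: 99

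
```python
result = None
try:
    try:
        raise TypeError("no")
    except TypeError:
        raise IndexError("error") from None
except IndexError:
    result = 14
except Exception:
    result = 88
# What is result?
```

Step-by-step execution trace:
1. Inner try raises TypeError; inner `except TypeError` catches it.
2. `raise IndexError(...) from None` raises IndexError (from None suppresses __context__, but the active exception is still IndexError).
3. Outer `except IndexError` matches → result = 14.
4. `except Exception` is not reached.
Result: 14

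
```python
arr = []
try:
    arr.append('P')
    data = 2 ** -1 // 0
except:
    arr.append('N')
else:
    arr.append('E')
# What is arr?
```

Step-by-step execution trace:
1. try: `arr.append('P')` → arr = ['P'].
2. `data = 2 ** -1 // 0` raises ZeroDivisionError.
3. bare `except` matches → `arr.append('N')` → arr = ['P', 'N'].
4. `else` is skipped (an exception was raised).
Result: ['P', 'N']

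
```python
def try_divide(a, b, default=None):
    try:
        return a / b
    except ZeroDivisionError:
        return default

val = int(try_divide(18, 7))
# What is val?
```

Step-by-step execution trace:
1. `try_divide(18, 7)` enters try: `return 18 / 7` → returns 2.5714285714285716. No exception raised.
2. `except ZeroDivisionError` is skipped.
3. `int(2.5714285714285716)` → 2 → val = 2.
Result: 2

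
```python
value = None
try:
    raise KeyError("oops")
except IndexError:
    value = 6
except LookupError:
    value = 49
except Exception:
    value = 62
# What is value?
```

Step-by-step execution trace:
1. `raise KeyError(...)` raises KeyError.
2. `except IndexError` does not match (KeyError is not a subclass of IndexError); skipped.
3. `except LookupError` matches (KeyError is a subclass of LookupError) → value = 49.
4. `except Exception` is not reached.
Result: 49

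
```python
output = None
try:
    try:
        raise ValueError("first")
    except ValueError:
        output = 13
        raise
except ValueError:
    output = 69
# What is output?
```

Step-by-step execution trace:
1. Inner try: `raise ValueError("first")` raises ValueError.
2. Inner `except ValueError` matches → output = 13.
3. bare `raise` re-raises the same ValueError.
4. Outer `except ValueError` matches → output = 69.
Result: 69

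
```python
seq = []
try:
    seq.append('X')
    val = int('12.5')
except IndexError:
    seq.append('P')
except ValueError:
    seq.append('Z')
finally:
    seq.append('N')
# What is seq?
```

Step-by-step execution trace:
1. try: `seq.append('X')` → seq = ['X'].
2. `val = int('12.5')` raises ValueError.
3. `except IndexError` does not match ValueError; skipped.
4. `except ValueError` matches → `seq.append('Z')` → seq = ['X', 'Z'].
5. finally always runs: `seq.append('N')` → seq = ['X', 'Z', 'N'].
Result: ['X', 'Z', 'N']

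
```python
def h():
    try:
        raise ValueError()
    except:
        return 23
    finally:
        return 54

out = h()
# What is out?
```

Step-by-step execution trace:
1. `h()` enters try: `raise ValueError()` raises ValueError.
2. bare `except` matches → `return 23` sets pending return value 23.
3. Before returning, `finally: return 54` runs and overrides the pending return.
4. h() returns 54 → out = 54.
Result: 54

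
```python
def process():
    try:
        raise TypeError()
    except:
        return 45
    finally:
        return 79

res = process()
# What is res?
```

Step-by-step execution trace:
1. `process()` enters try: `raise TypeError()` raises TypeError.
2. bare `except` matches → `return 45` sets pending return value 45.
3. Before returning, `finally: return 79` runs and overrides the pending return.
4. process() returns 79 → res = 79.
Result: 79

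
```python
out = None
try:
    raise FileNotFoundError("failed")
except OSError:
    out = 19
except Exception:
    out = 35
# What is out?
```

Step-by-step execution trace:
1. `raise FileNotFoundError(...)` raises FileNotFoundError.
2. `except OSError` matches (FileNotFoundError is a subclass of OSError) → out = 19.
3. `except Exception` is not reached.
Result: 19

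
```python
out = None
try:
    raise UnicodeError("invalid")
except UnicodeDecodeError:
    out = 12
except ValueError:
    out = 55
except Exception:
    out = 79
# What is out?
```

Step-by-step execution trace:
1. `raise UnicodeError(...)` raises UnicodeError.
2. `except UnicodeDecodeError` does not match (UnicodeError is not a subclass of UnicodeDecodeError); skipped.
3. `except ValueError` matches (UnicodeError is a subclass of ValueError) → out = 55.
4. `except Exception` is not reached.
Result: 55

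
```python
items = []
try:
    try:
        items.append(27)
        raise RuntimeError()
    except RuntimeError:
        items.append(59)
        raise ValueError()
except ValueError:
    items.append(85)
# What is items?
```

Step-by-step execution trace:
1. Inner try: `items.append(27)` → items = [27].
2. `raise RuntimeError()` raises RuntimeError.
3. Inner `except RuntimeError` matches → `items.append(59)` → items = [27, 59].
4. `raise ValueError()` raises ValueError; propagates to outer try.
5. Outer `except ValueError` matches → `items.append(85)` → items = [27, 59, 85].
Result: [27, 59, 85]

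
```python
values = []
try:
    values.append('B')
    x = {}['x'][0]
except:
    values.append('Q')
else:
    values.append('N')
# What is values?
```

Step-by-step execution trace:
1. try: `values.append('B')` → values = ['B'].
2. `x = {}['x'][0]` raises KeyError.
3. bare `except` matches → `values.append('Q')` → values = ['B', 'Q'].
4. `else` is skipped (an exception was raised).
Result: ['B', 'Q']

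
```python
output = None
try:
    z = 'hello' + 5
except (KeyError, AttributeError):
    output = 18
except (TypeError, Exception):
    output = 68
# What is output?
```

Step-by-step execution trace:
1. `z = 'hello' + 5` raises TypeError.
2. `except (KeyError, AttributeError)` does not match TypeError; skipped.
3. `except (TypeError, Exception)` matches (TypeError is in the tuple) → output = 68.
Result: 68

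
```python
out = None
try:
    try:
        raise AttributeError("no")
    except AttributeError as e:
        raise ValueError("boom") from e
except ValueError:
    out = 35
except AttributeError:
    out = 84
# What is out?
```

Step-by-step execution trace:
1. Inner try raises AttributeError; inner `except AttributeError as e` catches it.
2. `raise ValueError(...) from e` raises ValueError (AttributeError is attached as __cause__, but only ValueError is active).
3. Outer `except ValueError` matches → out = 35.
4. `except AttributeError` is not reached.
Result: 35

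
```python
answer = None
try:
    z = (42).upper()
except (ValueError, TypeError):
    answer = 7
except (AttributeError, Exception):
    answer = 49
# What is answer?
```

Step-by-step execution trace:
1. `z = (42).upper()` raises AttributeError.
2. `except (ValueError, TypeError)` does not match AttributeError; skipped.
3. `except (AttributeError, Exception)` matches (AttributeError is in the tuple) → answer = 49.
Result: 49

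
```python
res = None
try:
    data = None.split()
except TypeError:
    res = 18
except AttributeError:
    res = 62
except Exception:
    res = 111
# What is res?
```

Step-by-step execution trace:
1. `data = None.split()` raises AttributeError.
2. `except TypeError` does not match AttributeError; skipped.
3. `except AttributeError` matches → res = 62.
4. Remaining except clauses are skipped.
Result: 62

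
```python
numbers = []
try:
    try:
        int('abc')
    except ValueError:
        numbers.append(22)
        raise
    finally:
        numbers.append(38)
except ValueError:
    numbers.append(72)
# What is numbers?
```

Step-by-step execution trace:
1. Inner try: `int('abc')` raises ValueError.
2. Inner `except ValueError` matches → `numbers.append(22)` → numbers = [22].
3. bare `raise` re-raises ValueError.
4. Inner `finally` runs during unwinding: `numbers.append(38)` → numbers = [22, 38].
5. Outer `except ValueError` matches → `numbers.append(72)` → numbers = [22, 38, 72].
Result: [22, 38, 72]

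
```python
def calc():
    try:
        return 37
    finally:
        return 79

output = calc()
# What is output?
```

Step-by-step execution trace:
1. `calc()` enters try: `return 37` sets pending return value 37.
2. Before returning, `finally: return 79` runs and overrides the pending return.
3. calc() returns 79 → output = 79.
Result: 79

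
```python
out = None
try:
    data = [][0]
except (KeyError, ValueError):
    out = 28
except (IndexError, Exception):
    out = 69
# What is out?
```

Step-by-step execution trace:
1. `data = [][0]` raises IndexError.
2. `except (KeyError, ValueError)` does not match IndexError; skipped.
3. `except (IndexError, Exception)` matches (IndexError is in the tuple) → out = 69.
Result: 69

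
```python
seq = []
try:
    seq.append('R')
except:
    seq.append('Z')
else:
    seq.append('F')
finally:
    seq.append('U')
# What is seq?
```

Step-by-step execution trace:
1. try: `seq.append('R')` → seq = ['R']. No exception raised.
2. `except` is skipped.
3. `else` runs: `seq.append('F')` → seq = ['R', 'F'].
4. `finally` always runs: `seq.append('U')` → seq = ['R', 'F', 'U'].
Result: ['R', 'F', 'U']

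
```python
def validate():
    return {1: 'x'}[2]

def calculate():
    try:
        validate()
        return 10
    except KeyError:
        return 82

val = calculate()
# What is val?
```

Step-by-step execution trace:
1. `calculate()` calls `validate()`.
2. `validate()` evaluates `{1: 'x'}[2]`, which raises KeyError; it propagates to the caller.
3. `return 10` is not reached.
4. `except KeyError` in calculate matches → returns 82.
5. val = 82.
Result: 82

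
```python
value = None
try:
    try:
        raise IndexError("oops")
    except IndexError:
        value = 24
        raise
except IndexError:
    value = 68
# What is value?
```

Step-by-step execution trace:
1. Inner try: `raise IndexError("oops")` raises IndexError.
2. Inner `except IndexError` matches → value = 24.
3. bare `raise` re-raises the same IndexError.
4. Outer `except IndexError` matches → value = 68.
Result: 68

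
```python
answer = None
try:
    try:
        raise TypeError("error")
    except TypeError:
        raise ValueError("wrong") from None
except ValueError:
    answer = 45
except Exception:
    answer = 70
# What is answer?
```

Step-by-step execution trace:
1. Inner try raises TypeError; inner `except TypeError` catches it.
2. `raise ValueError(...) from None` raises ValueError (from None suppresses __context__, but the active exception is still ValueError).
3. Outer `except ValueError` matches → answer = 45.
4. `except Exception` is not reached.
Result: 45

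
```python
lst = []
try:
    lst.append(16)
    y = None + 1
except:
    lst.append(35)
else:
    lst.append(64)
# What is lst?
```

Step-by-step execution trace:
1. try: `lst.append(16)` → lst = [16].
2. `y = None + 1` raises TypeError.
3. bare `except` matches → `lst.append(35)` → lst = [16, 35].
4. `else` is skipped (an exception was raised).
Result: [16, 35]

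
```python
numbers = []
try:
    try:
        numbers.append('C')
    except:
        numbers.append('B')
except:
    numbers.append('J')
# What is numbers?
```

Step-by-step execution trace:
1. Inner try: `numbers.append('C')` → numbers = ['C']. No exception raised.
2. Inner `except` is skipped.
3. Inner try completes normally; outer `except` is skipped.
Result: ['C']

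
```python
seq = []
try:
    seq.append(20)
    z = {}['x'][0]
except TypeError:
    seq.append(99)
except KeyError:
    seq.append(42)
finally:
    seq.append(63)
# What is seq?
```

Step-by-step execution trace:
1. try: `seq.append(20)` → seq = [20].
2. `z = {}['x'][0]` raises KeyError.
3. `except TypeError` does not match KeyError; skipped.
4. `except KeyError` matches → `seq.append(42)` → seq = [20, 42].
5. finally always runs: `seq.append(63)` → seq = [20, 42, 63].
Result: [20, 42, 63]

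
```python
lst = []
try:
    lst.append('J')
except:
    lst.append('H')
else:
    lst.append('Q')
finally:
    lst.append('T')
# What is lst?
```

Step-by-step execution trace:
1. try: `lst.append('J')` → lst = ['J']. No exception raised.
2. `except` is skipped.
3. `else` runs: `lst.append('Q')` → lst = ['J', 'Q'].
4. `finally` always runs: `lst.append('T')` → lst = ['J', 'Q', 'T'].
Result: ['J', 'Q', 'T']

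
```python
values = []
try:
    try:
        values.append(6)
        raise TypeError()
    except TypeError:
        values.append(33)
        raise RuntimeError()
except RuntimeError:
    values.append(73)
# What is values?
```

Step-by-step execution trace:
1. Inner try: `values.append(6)` → values = [6].
2. `raise TypeError()` raises TypeError.
3. Inner `except TypeError` matches → `values.append(33)` → values = [6, 33].
4. `raise RuntimeError()` raises RuntimeError; propagates to outer try.
5. Outer `except RuntimeError` matches → `values.append(73)` → values = [6, 33, 73].
Result: [6, 33, 73]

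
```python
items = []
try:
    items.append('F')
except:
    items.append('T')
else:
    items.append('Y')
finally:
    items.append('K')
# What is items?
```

Step-by-step execution trace:
1. try: `items.append('F')` → items = ['F']. No exception raised.
2. `except` is skipped.
3. `else` runs: `items.append('Y')` → items = ['F', 'Y'].
4. `finally` always runs: `items.append('K')` → items = ['F', 'Y', 'K'].
Result: ['F', 'Y', 'K']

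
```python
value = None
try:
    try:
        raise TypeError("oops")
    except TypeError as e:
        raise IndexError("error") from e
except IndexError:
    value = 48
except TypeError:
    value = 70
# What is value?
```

Step-by-step execution trace:
1. Inner try raises TypeError; inner `except TypeError as e` catches it.
2. `raise IndexError(...) from e` raises IndexError (TypeError is attached as __cause__, but only IndexError is active).
3. Outer `except IndexError` matches → value = 48.
4. `except TypeError` is not reached.
Result: 48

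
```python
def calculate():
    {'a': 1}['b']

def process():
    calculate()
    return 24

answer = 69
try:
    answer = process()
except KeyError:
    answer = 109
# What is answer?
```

Step-by-step execution trace:
1. answer starts at 69.
2. try: `process()` calls `calculate()`.
3. `calculate()` evaluates `{'a': 1}['b']`, which raises KeyError; it propagates through process (uncaught).
4. `return 24` in process is not reached; the assignment to answer does not complete.
5. `except KeyError` matches → answer = 109.
Result: 109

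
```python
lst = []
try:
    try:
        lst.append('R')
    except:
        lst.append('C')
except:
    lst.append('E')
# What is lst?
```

Step-by-step execution trace:
1. Inner try: `lst.append('R')` → lst = ['R']. No exception raised.
2. Inner `except` is skipped.
3. Inner try completes normally; outer `except` is skipped.
Result: ['R']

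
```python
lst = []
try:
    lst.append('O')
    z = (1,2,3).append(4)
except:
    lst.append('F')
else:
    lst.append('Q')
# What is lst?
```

Step-by-step execution trace:
1. try: `lst.append('O')` → lst = ['O'].
2. `z = (1,2,3).append(4)` raises AttributeError.
3. bare `except` matches → `lst.append('F')` → lst = ['O', 'F'].
4. `else` is skipped (an exception was raised).
Result: ['O', 'F']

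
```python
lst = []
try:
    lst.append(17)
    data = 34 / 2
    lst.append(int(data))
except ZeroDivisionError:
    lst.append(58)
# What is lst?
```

Step-by-step execution trace:
1. try: `lst.append(17)` → lst = [17].
2. `data = 34 / 2` → data = 17.0. No exception raised.
3. `lst.append(int(data))` → lst = [17, 17].
4. `except ZeroDivisionError` is skipped (no exception was raised).
Result: [17, 17]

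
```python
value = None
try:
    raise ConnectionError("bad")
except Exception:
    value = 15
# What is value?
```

Step-by-step execution trace:
1. `raise ConnectionError(...)` raises ConnectionError.
2. `except Exception` matches (ConnectionError is a subclass of Exception) → value = 15.
Result: 15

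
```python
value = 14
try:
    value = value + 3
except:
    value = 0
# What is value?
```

Step-by-step execution trace:
1. value starts at 14.
2. try: `value = value + 3` → value = 17. No exception raised.
3. `except` is skipped.
Result: 17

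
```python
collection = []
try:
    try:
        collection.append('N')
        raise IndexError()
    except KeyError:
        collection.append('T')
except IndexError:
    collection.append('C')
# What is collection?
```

Step-by-step execution trace:
1. Inner try: `collection.append('N')` → collection = ['N'].
2. `raise IndexError()` raises IndexError.
3. Inner `except KeyError` does not match IndexError; exception propagates to outer try.
4. Outer `except IndexError` matches → `collection.append('C')` → collection = ['N', 'C'].
Result: ['N', 'C']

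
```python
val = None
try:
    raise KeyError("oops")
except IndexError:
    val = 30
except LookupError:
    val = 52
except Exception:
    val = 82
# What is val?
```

Step-by-step execution trace:
1. `raise KeyError(...)` raises KeyError.
2. `except IndexError` does not match (KeyError is not a subclass of IndexError); skipped.
3. `except LookupError` matches (KeyError is a subclass of LookupError) → val = 52.
4. `except Exception` is not reached.
Result: 52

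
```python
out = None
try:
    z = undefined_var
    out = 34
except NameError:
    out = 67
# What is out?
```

Step-by-step execution trace:
1. `z = undefined_var` raises NameError.
2. `out = 34` is not reached.
3. `except NameError` matches → out = 67.
Result: 67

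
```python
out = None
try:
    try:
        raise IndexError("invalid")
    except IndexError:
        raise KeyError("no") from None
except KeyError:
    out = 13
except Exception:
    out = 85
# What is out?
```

Step-by-step execution trace:
1. Inner try raises IndexError; inner `except IndexError` catches it.
2. `raise KeyError(...) from None` raises KeyError (from None suppresses __context__, but the active exception is still KeyError).
3. Outer `except KeyError` matches → out = 13.
4. `except Exception` is not reached.
Result: 13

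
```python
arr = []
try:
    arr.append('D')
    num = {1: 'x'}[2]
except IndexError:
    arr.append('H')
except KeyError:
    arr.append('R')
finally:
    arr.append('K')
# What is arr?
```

Step-by-step execution trace:
1. try: `arr.append('D')` → arr = ['D'].
2. `num = {1: 'x'}[2]` raises KeyError.
3. `except IndexError` does not match KeyError; skipped.
4. `except KeyError` matches → `arr.append('R')` → arr = ['D', 'R'].
5. finally always runs: `arr.append('K')` → arr = ['D', 'R', 'K'].
Result: ['D', 'R', 'K']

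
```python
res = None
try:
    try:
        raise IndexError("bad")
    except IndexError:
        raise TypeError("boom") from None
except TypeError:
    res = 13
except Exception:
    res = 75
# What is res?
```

Step-by-step execution trace:
1. Inner try raises IndexError; inner `except IndexError` catches it.
2. `raise TypeError(...) from None` raises TypeError (from None suppresses __context__, but the active exception is still TypeError).
3. Outer `except TypeError` matches → res = 13.
4. `except Exception` is not reached.
Result: 13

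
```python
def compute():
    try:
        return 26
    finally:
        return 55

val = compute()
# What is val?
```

Step-by-step execution trace:
1. `compute()` enters try: `return 26` sets pending return value 26.
2. Before returning, `finally: return 55` runs and overrides the pending return.
3. compute() returns 55 → val = 55.
Result: 55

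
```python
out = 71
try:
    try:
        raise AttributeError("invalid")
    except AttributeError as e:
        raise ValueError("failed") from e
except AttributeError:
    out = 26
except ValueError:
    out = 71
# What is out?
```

Step-by-step execution trace:
1. Inner try raises AttributeError; inner `except AttributeError as e` catches it.
2. `raise ValueError(...) from e` raises ValueError (AttributeError is attached as __cause__, but only ValueError is active).
3. Outer `except AttributeError` does not match ValueError; skipped.
4. Outer `except ValueError` matches → out = 71.
Result: 71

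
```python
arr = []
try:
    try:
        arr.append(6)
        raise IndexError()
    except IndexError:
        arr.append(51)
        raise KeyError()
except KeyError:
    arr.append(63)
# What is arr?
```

Step-by-step execution trace:
1. Inner try: `arr.append(6)` → arr = [6].
2. `raise IndexError()` raises IndexError.
3. Inner `except IndexError` matches → `arr.append(51)` → arr = [6, 51].
4. `raise KeyError()` raises KeyError; propagates to outer try.
5. Outer `except KeyError` matches → `arr.append(63)` → arr = [6, 51, 63].
Result: [6, 51, 63]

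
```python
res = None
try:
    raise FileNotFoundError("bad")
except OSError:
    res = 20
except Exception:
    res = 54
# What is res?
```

Step-by-step execution trace:
1. `raise FileNotFoundError(...)` raises FileNotFoundError.
2. `except OSError` matches (FileNotFoundError is a subclass of OSError) → res = 20.
3. `except Exception` is not reached.
Result: 20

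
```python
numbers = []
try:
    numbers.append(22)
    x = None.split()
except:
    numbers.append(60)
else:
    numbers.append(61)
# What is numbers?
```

Step-by-step execution trace:
1. try: `numbers.append(22)` → numbers = [22].
2. `x = None.split()` raises AttributeError.
3. bare `except` matches → `numbers.append(60)` → numbers = [22, 60].
4. `else` is skipped (an exception was raised).
Result: [22, 60]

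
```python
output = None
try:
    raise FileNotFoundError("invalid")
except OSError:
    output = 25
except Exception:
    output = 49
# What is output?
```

Step-by-step execution trace:
1. `raise FileNotFoundError(...)` raises FileNotFoundError.
2. `except OSError` matches (FileNotFoundError is a subclass of OSError) → output = 25.
3. `except Exception` is not reached.
Result: 25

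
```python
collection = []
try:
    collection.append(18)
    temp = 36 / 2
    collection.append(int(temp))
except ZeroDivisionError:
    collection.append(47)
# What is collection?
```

Step-by-step execution trace:
1. try: `collection.append(18)` → collection = [18].
2. `temp = 36 / 2` → temp = 18.0. No exception raised.
3. `collection.append(int(temp))` → collection = [18, 18].
4. `except ZeroDivisionError` is skipped (no exception was raised).
Result: [18, 18]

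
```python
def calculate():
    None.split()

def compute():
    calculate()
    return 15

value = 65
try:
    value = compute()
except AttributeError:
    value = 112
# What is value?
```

Step-by-step execution trace:
1. value starts at 65.
2. try: `compute()` calls `calculate()`.
3. `calculate()` evaluates `None.split()`, which raises AttributeError; it propagates through compute (uncaught).
4. `return 15` in compute is not reached; the assignment to value does not complete.
5. `except AttributeError` matches → value = 112.
Result: 112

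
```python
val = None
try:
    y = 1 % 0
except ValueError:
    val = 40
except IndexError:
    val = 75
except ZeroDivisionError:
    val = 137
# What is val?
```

Step-by-step execution trace:
1. `y = 1 % 0` raises ZeroDivisionError.
2. `except ValueError` does not match ZeroDivisionError; skipped.
3. `except IndexError` does not match ZeroDivisionError; skipped.
4. `except ZeroDivisionError` matches → val = 137.
Result: 137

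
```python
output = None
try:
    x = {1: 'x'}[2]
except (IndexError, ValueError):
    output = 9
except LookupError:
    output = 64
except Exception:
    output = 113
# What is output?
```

Step-by-step execution trace:
1. `x = {1: 'x'}[2]` raises KeyError.
2. `except (IndexError, ValueError)` does not match KeyError; skipped.
3. `except LookupError` matches (KeyError is a subclass of LookupError) → output = 64.
4. `except Exception` is not reached.
Result: 64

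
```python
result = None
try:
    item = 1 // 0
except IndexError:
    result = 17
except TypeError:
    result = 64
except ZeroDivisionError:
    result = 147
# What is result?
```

Step-by-step execution trace:
1. `item = 1 // 0` raises ZeroDivisionError.
2. `except IndexError` does not match ZeroDivisionError; skipped.
3. `except TypeError` does not match ZeroDivisionError; skipped.
4. `except ZeroDivisionError` matches → result = 147.
Result: 147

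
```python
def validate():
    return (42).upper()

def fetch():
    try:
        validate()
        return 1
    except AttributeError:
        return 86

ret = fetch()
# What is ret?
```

Step-by-step execution trace:
1. `fetch()` calls `validate()`.
2. `validate()` evaluates `(42).upper()`, which raises AttributeError; it propagates to the caller.
3. `return 1` is not reached.
4. `except AttributeError` in fetch matches → returns 86.
5. ret = 86.
Result: 86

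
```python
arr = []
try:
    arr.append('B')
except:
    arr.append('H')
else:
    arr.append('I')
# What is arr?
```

Step-by-step execution trace:
1. try: `arr.append('B')` → arr = ['B']. No exception raised.
2. `except` is skipped.
3. `else` runs (try completed without exception): `arr.append('I')` → arr = ['B', 'I'].
Result: ['B', 'I']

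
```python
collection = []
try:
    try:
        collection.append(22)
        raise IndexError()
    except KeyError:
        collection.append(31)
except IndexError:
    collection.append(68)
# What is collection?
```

Step-by-step execution trace:
1. Inner try: `collection.append(22)` → collection = [22].
2. `raise IndexError()` raises IndexError.
3. Inner `except KeyError` does not match IndexError; exception propagates to outer try.
4. Outer `except IndexError` matches → `collection.append(68)` → collection = [22, 68].
Result: [22, 68]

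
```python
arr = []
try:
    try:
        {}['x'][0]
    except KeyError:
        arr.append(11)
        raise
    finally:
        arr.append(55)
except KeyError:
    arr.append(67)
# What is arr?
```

Step-by-step execution trace:
1. Inner try: `{}['x'][0]` raises KeyError.
2. Inner `except KeyError` matches → `arr.append(11)` → arr = [11].
3. bare `raise` re-raises KeyError.
4. Inner `finally` runs during unwinding: `arr.append(55)` → arr = [11, 55].
5. Outer `except KeyError` matches → `arr.append(67)` → arr = [11, 55, 67].
Result: [11, 55, 67]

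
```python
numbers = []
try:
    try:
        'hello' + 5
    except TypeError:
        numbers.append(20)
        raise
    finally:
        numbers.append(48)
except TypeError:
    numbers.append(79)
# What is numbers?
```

Step-by-step execution trace:
1. Inner try: `'hello' + 5` raises TypeError.
2. Inner `except TypeError` matches → `numbers.append(20)` → numbers = [20].
3. bare `raise` re-raises TypeError.
4. Inner `finally` runs during unwinding: `numbers.append(48)` → numbers = [20, 48].
5. Outer `except TypeError` matches → `numbers.append(79)` → numbers = [20, 48, 79].
Result: [20, 48, 79]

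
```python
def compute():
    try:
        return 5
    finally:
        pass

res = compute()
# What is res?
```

Step-by-step execution trace:
1. `compute()` enters try: `return 5` sets pending return value 5.
2. Before returning, `finally: pass` runs (no effect).
3. compute() returns 5 → res = 5.
Result: 5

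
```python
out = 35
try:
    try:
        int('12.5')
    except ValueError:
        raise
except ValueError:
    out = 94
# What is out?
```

Step-by-step execution trace:
1. Inner try: `int('12.5')` raises ValueError.
2. Inner `except ValueError` matches; bare `raise` re-raises the same ValueError.
3. Outer `except ValueError` matches → out = 94.
Result: 94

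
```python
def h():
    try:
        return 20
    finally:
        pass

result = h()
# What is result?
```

Step-by-step execution trace:
1. `h()` enters try: `return 20` sets pending return value 20.
2. Before returning, `finally: pass` runs (no effect).
3. h() returns 20 → result = 20.
Result: 20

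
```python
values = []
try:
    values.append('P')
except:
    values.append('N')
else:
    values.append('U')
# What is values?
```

Step-by-step execution trace:
1. try: `values.append('P')` → values = ['P']. No exception raised.
2. `except` is skipped.
3. `else` runs (try completed without exception): `values.append('U')` → values = ['P', 'U'].
Result: ['P', 'U']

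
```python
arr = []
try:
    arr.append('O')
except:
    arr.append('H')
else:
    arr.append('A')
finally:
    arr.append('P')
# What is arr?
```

Step-by-step execution trace:
1. try: `arr.append('O')` → arr = ['O']. No exception raised.
2. `except` is skipped.
3. `else` runs: `arr.append('A')` → arr = ['O', 'A'].
4. `finally` always runs: `arr.append('P')` → arr = ['O', 'A', 'P'].
Result: ['O', 'A', 'P']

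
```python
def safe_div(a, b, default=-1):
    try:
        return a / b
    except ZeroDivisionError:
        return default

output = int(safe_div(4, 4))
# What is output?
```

Step-by-step execution trace:
1. `safe_div(4, 4)` enters try: `return 4 / 4` → returns 1.0. No exception raised.
2. `except ZeroDivisionError` is skipped.
3. `int(1.0)` → 1 → output = 1.
Result: 1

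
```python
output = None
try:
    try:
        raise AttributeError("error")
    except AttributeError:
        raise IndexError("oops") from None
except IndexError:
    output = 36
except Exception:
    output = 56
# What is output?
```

Step-by-step execution trace:
1. Inner try raises AttributeError; inner `except AttributeError` catches it.
2. `raise IndexError(...) from None` raises IndexError (from None suppresses __context__, but the active exception is still IndexError).
3. Outer `except IndexError` matches → output = 36.
4. `except Exception` is not reached.
Result: 36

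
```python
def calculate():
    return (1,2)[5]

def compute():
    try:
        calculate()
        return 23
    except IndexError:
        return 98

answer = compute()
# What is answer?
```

Step-by-step execution trace:
1. `compute()` calls `calculate()`.
2. `calculate()` evaluates `(1,2)[5]`, which raises IndexError; it propagates to the caller.
3. `return 23` is not reached.
4. `except IndexError` in compute matches → returns 98.
5. answer = 98.
Result: 98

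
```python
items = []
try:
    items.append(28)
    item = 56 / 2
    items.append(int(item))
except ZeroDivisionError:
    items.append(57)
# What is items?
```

Step-by-step execution trace:
1. try: `items.append(28)` → items = [28].
2. `item = 56 / 2` → item = 28.0. No exception raised.
3. `items.append(int(item))` → items = [28, 28].
4. `except ZeroDivisionError` is skipped (no exception was raised).
Result: [28, 28]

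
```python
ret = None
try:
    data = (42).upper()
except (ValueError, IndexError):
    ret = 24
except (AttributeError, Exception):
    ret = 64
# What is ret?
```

Step-by-step execution trace:
1. `data = (42).upper()` raises AttributeError.
2. `except (ValueError, IndexError)` does not match AttributeError; skipped.
3. `except (AttributeError, Exception)` matches (AttributeError is in the tuple) → ret = 64.
Result: 64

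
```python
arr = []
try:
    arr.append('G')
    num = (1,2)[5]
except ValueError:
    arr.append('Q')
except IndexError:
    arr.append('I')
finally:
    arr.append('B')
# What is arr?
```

Step-by-step execution trace:
1. try: `arr.append('G')` → arr = ['G'].
2. `num = (1,2)[5]` raises IndexError.
3. `except ValueError` does not match IndexError; skipped.
4. `except IndexError` matches → `arr.append('I')` → arr = ['G', 'I'].
5. finally always runs: `arr.append('B')` → arr = ['G', 'I', 'B'].
Result: ['G', 'I', 'B']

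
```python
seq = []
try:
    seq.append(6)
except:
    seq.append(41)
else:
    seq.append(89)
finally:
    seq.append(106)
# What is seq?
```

Step-by-step execution trace:
1. try: `seq.append(6)` → seq = [6]. No exception raised.
2. `except` is skipped.
3. `else` runs: `seq.append(89)` → seq = [6, 89].
4. `finally` always runs: `seq.append(106)` → seq = [6, 89, 106].
Result: [6, 89, 106]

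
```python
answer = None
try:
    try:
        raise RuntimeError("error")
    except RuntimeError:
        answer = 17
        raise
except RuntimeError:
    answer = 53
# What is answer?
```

Step-by-step execution trace:
1. Inner try: `raise RuntimeError("error")` raises RuntimeError.
2. Inner `except RuntimeError` matches → answer = 17.
3. bare `raise` re-raises the same RuntimeError.
4. Outer `except RuntimeError` matches → answer = 53.
Result: 53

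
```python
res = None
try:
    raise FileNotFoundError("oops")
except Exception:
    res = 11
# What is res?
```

Step-by-step execution trace:
1. `raise FileNotFoundError(...)` raises FileNotFoundError.
2. `except Exception` matches (FileNotFoundError is a subclass of Exception) → res = 11.
Result: 11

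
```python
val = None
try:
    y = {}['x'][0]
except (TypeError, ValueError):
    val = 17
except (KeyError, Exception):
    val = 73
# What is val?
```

Step-by-step execution trace:
1. `y = {}['x'][0]` raises KeyError.
2. `except (TypeError, ValueError)` does not match KeyError; skipped.
3. `except (KeyError, Exception)` matches (KeyError is in the tuple) → val = 73.
Result: 73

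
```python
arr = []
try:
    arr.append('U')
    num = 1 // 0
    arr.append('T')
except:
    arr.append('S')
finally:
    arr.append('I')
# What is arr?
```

Step-by-step execution trace:
1. try: `arr.append('U')` → arr = ['U'].
2. `num = 1 // 0` raises ZeroDivisionError; `arr.append('T')` is not reached.
3. bare `except` matches → `arr.append('S')` → arr = ['U', 'S'].
4. finally always runs: `arr.append('I')` → arr = ['U', 'S', 'I'].
Result: ['U', 'S', 'I']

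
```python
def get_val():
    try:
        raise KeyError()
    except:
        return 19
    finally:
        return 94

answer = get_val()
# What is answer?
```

Step-by-step execution trace:
1. `get_val()` enters try: `raise KeyError()` raises KeyError.
2. bare `except` matches → `return 19` sets pending return value 19.
3. Before returning, `finally: return 94` runs and overrides the pending return.
4. get_val() returns 94 → answer = 94.
Result: 94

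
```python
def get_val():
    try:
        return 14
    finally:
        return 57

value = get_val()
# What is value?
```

Step-by-step execution trace:
1. `get_val()` enters try: `return 14` sets pending return value 14.
2. Before returning, `finally: return 57` runs and overrides the pending return.
3. get_val() returns 57 → value = 57.
Result: 57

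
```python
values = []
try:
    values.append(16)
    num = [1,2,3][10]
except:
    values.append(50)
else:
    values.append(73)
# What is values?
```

Step-by-step execution trace:
1. try: `values.append(16)` → values = [16].
2. `num = [1,2,3][10]` raises IndexError.
3. bare `except` matches → `values.append(50)` → values = [16, 50].
4. `else` is skipped (an exception was raised).
Result: [16, 50]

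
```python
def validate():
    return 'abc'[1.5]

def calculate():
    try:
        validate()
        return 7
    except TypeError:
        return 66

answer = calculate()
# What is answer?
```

Step-by-step execution trace:
1. `calculate()` calls `validate()`.
2. `validate()` evaluates `'abc'[1.5]`, which raises TypeError; it propagates to the caller.
3. `return 7` is not reached.
4. `except TypeError` in calculate matches → returns 66.
5. answer = 66.
Result: 66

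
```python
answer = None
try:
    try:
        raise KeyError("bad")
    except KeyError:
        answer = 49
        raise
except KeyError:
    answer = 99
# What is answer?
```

Step-by-step execution trace:
1. Inner try: `raise KeyError("bad")` raises KeyError.
2. Inner `except KeyError` matches → answer = 49.
3. bare `raise` re-raises the same KeyError.
4. Outer `except KeyError` matches → answer = 99.
Result: 99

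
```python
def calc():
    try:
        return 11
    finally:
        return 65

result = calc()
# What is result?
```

Step-by-step execution trace:
1. `calc()` enters try: `return 11` sets pending return value 11.
2. Before returning, `finally: return 65` runs and overrides the pending return.
3. calc() returns 65 → result = 65.
Result: 65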